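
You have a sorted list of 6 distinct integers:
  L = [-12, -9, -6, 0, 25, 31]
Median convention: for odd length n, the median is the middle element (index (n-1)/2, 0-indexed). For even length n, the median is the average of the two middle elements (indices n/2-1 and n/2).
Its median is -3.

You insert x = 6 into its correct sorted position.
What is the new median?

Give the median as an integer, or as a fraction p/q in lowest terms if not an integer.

Old list (sorted, length 6): [-12, -9, -6, 0, 25, 31]
Old median = -3
Insert x = 6
Old length even (6). Middle pair: indices 2,3 = -6,0.
New length odd (7). New median = single middle element.
x = 6: 4 elements are < x, 2 elements are > x.
New sorted list: [-12, -9, -6, 0, 6, 25, 31]
New median = 0

Answer: 0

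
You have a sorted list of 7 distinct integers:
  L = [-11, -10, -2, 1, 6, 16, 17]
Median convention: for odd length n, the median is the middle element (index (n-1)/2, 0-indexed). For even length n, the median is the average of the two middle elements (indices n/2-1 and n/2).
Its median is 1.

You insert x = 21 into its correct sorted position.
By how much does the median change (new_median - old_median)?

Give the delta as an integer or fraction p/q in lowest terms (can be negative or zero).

Old median = 1
After inserting x = 21: new sorted = [-11, -10, -2, 1, 6, 16, 17, 21]
New median = 7/2
Delta = 7/2 - 1 = 5/2

Answer: 5/2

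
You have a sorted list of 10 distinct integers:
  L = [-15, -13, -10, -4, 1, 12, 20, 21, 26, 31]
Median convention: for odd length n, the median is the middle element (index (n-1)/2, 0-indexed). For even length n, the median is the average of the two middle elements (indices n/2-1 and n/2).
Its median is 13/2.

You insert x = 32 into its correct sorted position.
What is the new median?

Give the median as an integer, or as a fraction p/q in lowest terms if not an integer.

Old list (sorted, length 10): [-15, -13, -10, -4, 1, 12, 20, 21, 26, 31]
Old median = 13/2
Insert x = 32
Old length even (10). Middle pair: indices 4,5 = 1,12.
New length odd (11). New median = single middle element.
x = 32: 10 elements are < x, 0 elements are > x.
New sorted list: [-15, -13, -10, -4, 1, 12, 20, 21, 26, 31, 32]
New median = 12

Answer: 12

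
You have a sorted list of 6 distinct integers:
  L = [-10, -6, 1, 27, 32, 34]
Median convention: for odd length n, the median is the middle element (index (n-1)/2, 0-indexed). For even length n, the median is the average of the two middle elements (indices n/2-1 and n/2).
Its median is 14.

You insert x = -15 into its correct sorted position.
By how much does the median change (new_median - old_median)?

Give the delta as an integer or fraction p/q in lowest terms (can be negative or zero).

Answer: -13

Derivation:
Old median = 14
After inserting x = -15: new sorted = [-15, -10, -6, 1, 27, 32, 34]
New median = 1
Delta = 1 - 14 = -13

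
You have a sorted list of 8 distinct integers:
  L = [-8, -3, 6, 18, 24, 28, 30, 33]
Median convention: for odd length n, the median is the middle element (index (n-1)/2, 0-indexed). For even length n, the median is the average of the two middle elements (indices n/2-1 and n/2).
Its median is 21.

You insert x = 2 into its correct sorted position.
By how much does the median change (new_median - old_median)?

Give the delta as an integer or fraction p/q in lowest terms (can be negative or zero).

Old median = 21
After inserting x = 2: new sorted = [-8, -3, 2, 6, 18, 24, 28, 30, 33]
New median = 18
Delta = 18 - 21 = -3

Answer: -3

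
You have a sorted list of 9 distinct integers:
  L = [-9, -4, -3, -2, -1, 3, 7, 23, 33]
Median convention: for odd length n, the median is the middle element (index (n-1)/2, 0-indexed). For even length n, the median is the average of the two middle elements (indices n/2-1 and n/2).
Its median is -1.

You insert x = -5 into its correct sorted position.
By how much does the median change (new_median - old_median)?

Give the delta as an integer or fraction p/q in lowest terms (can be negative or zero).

Old median = -1
After inserting x = -5: new sorted = [-9, -5, -4, -3, -2, -1, 3, 7, 23, 33]
New median = -3/2
Delta = -3/2 - -1 = -1/2

Answer: -1/2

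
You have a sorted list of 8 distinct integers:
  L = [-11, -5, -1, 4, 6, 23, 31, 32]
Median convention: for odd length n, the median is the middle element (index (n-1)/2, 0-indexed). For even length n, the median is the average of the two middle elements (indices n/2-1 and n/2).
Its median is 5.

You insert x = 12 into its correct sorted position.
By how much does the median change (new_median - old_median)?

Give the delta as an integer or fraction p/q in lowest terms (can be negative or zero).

Old median = 5
After inserting x = 12: new sorted = [-11, -5, -1, 4, 6, 12, 23, 31, 32]
New median = 6
Delta = 6 - 5 = 1

Answer: 1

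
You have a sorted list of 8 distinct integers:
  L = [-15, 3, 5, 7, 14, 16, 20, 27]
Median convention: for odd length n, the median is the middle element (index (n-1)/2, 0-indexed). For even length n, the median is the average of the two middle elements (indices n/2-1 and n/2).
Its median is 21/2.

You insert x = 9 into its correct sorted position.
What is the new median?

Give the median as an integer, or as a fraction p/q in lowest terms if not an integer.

Old list (sorted, length 8): [-15, 3, 5, 7, 14, 16, 20, 27]
Old median = 21/2
Insert x = 9
Old length even (8). Middle pair: indices 3,4 = 7,14.
New length odd (9). New median = single middle element.
x = 9: 4 elements are < x, 4 elements are > x.
New sorted list: [-15, 3, 5, 7, 9, 14, 16, 20, 27]
New median = 9

Answer: 9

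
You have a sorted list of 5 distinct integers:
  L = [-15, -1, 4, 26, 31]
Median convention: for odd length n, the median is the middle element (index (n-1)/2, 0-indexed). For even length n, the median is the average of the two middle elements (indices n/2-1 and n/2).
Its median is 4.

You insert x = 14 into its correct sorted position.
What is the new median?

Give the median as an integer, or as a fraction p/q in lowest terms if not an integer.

Answer: 9

Derivation:
Old list (sorted, length 5): [-15, -1, 4, 26, 31]
Old median = 4
Insert x = 14
Old length odd (5). Middle was index 2 = 4.
New length even (6). New median = avg of two middle elements.
x = 14: 3 elements are < x, 2 elements are > x.
New sorted list: [-15, -1, 4, 14, 26, 31]
New median = 9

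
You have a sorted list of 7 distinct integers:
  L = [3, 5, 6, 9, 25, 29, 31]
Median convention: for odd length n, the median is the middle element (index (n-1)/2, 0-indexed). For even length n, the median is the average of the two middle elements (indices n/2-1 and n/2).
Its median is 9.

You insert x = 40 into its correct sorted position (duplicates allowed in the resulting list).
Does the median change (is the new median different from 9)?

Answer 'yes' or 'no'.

Old median = 9
Insert x = 40
New median = 17
Changed? yes

Answer: yes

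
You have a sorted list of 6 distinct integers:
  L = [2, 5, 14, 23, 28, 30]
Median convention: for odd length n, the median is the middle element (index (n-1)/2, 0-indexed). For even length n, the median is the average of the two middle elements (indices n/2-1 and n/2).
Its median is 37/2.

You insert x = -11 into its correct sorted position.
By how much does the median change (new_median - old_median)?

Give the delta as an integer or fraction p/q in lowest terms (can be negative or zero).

Old median = 37/2
After inserting x = -11: new sorted = [-11, 2, 5, 14, 23, 28, 30]
New median = 14
Delta = 14 - 37/2 = -9/2

Answer: -9/2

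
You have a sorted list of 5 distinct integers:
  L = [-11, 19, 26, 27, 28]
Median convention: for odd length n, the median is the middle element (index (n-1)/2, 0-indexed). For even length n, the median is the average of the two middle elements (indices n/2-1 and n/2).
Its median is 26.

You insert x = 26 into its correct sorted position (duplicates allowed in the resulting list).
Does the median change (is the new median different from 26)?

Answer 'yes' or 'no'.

Answer: no

Derivation:
Old median = 26
Insert x = 26
New median = 26
Changed? no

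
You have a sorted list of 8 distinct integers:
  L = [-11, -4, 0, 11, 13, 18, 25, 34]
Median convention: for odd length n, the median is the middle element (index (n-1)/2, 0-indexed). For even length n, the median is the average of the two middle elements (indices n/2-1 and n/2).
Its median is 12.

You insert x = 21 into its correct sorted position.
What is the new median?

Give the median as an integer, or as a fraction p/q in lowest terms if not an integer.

Answer: 13

Derivation:
Old list (sorted, length 8): [-11, -4, 0, 11, 13, 18, 25, 34]
Old median = 12
Insert x = 21
Old length even (8). Middle pair: indices 3,4 = 11,13.
New length odd (9). New median = single middle element.
x = 21: 6 elements are < x, 2 elements are > x.
New sorted list: [-11, -4, 0, 11, 13, 18, 21, 25, 34]
New median = 13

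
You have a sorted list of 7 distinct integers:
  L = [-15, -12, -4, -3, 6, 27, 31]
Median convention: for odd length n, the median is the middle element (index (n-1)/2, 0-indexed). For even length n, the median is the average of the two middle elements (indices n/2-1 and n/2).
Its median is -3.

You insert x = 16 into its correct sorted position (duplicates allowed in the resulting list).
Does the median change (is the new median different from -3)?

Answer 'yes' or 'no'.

Old median = -3
Insert x = 16
New median = 3/2
Changed? yes

Answer: yes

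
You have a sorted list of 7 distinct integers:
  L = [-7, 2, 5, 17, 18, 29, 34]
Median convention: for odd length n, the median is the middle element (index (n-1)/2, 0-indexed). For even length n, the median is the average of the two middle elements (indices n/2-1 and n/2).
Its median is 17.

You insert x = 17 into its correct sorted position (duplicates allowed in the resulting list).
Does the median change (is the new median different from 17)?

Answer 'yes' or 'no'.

Answer: no

Derivation:
Old median = 17
Insert x = 17
New median = 17
Changed? no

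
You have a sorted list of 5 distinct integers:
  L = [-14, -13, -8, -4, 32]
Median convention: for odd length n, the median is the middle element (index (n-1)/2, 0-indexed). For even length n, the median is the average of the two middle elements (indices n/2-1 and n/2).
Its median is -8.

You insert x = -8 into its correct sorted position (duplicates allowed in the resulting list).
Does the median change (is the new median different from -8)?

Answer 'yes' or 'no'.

Old median = -8
Insert x = -8
New median = -8
Changed? no

Answer: no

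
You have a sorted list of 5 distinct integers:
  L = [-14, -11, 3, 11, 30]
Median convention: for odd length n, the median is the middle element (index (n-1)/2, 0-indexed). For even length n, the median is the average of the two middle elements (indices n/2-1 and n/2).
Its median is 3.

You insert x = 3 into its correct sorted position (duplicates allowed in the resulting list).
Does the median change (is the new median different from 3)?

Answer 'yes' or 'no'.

Answer: no

Derivation:
Old median = 3
Insert x = 3
New median = 3
Changed? no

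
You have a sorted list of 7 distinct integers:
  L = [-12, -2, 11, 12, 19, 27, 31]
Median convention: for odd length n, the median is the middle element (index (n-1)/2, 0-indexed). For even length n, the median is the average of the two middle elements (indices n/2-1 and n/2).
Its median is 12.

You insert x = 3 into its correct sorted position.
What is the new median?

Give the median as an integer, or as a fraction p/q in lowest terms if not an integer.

Old list (sorted, length 7): [-12, -2, 11, 12, 19, 27, 31]
Old median = 12
Insert x = 3
Old length odd (7). Middle was index 3 = 12.
New length even (8). New median = avg of two middle elements.
x = 3: 2 elements are < x, 5 elements are > x.
New sorted list: [-12, -2, 3, 11, 12, 19, 27, 31]
New median = 23/2

Answer: 23/2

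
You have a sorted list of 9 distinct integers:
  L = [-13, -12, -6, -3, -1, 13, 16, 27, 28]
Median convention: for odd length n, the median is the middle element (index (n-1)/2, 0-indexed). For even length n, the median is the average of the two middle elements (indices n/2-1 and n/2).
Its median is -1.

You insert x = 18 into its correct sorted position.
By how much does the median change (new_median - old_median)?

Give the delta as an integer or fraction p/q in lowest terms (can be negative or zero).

Answer: 7

Derivation:
Old median = -1
After inserting x = 18: new sorted = [-13, -12, -6, -3, -1, 13, 16, 18, 27, 28]
New median = 6
Delta = 6 - -1 = 7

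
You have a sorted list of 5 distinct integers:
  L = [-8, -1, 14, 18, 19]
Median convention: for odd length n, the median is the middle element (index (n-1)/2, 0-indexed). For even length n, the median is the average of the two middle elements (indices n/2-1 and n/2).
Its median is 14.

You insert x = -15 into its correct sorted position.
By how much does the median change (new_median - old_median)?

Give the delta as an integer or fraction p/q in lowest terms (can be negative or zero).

Answer: -15/2

Derivation:
Old median = 14
After inserting x = -15: new sorted = [-15, -8, -1, 14, 18, 19]
New median = 13/2
Delta = 13/2 - 14 = -15/2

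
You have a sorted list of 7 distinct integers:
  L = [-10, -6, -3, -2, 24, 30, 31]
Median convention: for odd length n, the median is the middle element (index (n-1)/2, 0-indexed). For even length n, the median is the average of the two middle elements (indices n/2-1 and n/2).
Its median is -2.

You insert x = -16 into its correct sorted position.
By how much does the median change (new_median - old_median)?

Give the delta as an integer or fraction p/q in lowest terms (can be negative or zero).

Answer: -1/2

Derivation:
Old median = -2
After inserting x = -16: new sorted = [-16, -10, -6, -3, -2, 24, 30, 31]
New median = -5/2
Delta = -5/2 - -2 = -1/2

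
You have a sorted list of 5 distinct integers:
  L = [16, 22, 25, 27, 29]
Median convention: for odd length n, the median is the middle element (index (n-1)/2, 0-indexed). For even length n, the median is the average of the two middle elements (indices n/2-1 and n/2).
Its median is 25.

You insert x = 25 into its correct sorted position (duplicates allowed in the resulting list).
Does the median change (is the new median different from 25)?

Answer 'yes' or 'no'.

Old median = 25
Insert x = 25
New median = 25
Changed? no

Answer: no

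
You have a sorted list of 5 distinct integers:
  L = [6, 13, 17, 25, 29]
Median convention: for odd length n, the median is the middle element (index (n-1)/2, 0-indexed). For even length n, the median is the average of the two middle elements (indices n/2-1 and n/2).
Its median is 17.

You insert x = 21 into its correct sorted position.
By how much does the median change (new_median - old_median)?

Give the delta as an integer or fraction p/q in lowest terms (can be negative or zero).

Old median = 17
After inserting x = 21: new sorted = [6, 13, 17, 21, 25, 29]
New median = 19
Delta = 19 - 17 = 2

Answer: 2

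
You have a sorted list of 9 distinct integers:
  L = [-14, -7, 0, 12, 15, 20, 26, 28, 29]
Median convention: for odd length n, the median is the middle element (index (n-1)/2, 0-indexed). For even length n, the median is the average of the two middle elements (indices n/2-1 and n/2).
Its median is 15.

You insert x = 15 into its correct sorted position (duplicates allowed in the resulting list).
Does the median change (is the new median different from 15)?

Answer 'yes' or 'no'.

Old median = 15
Insert x = 15
New median = 15
Changed? no

Answer: no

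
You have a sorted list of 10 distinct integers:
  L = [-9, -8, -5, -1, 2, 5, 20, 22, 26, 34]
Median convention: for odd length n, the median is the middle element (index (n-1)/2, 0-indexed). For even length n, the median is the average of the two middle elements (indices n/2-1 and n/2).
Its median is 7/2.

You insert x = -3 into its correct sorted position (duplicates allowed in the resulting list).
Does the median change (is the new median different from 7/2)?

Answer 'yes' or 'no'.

Old median = 7/2
Insert x = -3
New median = 2
Changed? yes

Answer: yes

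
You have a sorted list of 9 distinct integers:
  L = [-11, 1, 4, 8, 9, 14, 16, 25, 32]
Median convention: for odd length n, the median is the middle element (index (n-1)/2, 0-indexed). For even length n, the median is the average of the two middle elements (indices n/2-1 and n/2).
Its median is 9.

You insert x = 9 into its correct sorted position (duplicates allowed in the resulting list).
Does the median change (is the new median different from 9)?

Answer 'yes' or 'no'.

Answer: no

Derivation:
Old median = 9
Insert x = 9
New median = 9
Changed? no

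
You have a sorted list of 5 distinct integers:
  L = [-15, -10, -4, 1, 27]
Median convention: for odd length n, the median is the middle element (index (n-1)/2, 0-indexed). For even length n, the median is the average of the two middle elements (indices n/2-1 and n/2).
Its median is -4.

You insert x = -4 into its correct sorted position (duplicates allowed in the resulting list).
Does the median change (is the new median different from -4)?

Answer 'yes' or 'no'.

Old median = -4
Insert x = -4
New median = -4
Changed? no

Answer: no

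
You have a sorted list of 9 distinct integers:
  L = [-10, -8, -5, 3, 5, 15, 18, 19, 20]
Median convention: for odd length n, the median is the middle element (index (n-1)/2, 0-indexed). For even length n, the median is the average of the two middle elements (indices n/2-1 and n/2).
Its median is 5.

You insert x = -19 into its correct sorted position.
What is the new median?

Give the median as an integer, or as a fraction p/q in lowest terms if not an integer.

Answer: 4

Derivation:
Old list (sorted, length 9): [-10, -8, -5, 3, 5, 15, 18, 19, 20]
Old median = 5
Insert x = -19
Old length odd (9). Middle was index 4 = 5.
New length even (10). New median = avg of two middle elements.
x = -19: 0 elements are < x, 9 elements are > x.
New sorted list: [-19, -10, -8, -5, 3, 5, 15, 18, 19, 20]
New median = 4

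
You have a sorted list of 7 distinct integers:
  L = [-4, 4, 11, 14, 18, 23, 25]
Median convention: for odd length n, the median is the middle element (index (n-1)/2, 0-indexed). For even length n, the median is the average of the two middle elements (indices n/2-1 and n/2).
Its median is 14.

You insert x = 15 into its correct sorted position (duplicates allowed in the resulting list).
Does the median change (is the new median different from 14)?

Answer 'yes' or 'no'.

Answer: yes

Derivation:
Old median = 14
Insert x = 15
New median = 29/2
Changed? yes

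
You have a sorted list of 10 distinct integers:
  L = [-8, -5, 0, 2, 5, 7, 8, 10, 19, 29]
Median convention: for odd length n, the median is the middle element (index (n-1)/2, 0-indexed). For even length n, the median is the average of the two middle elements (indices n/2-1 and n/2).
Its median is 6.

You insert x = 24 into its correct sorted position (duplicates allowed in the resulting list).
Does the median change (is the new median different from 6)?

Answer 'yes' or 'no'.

Old median = 6
Insert x = 24
New median = 7
Changed? yes

Answer: yes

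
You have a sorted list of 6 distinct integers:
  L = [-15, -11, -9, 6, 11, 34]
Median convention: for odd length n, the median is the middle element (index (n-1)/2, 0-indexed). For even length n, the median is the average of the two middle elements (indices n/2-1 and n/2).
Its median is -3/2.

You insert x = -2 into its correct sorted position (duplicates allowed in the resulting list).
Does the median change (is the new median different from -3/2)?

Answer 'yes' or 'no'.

Answer: yes

Derivation:
Old median = -3/2
Insert x = -2
New median = -2
Changed? yes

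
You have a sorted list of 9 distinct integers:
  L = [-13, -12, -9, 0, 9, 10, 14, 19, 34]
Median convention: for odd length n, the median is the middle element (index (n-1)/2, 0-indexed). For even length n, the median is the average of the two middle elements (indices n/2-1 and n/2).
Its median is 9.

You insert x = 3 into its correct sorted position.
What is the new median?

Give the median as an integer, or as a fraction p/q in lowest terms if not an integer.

Old list (sorted, length 9): [-13, -12, -9, 0, 9, 10, 14, 19, 34]
Old median = 9
Insert x = 3
Old length odd (9). Middle was index 4 = 9.
New length even (10). New median = avg of two middle elements.
x = 3: 4 elements are < x, 5 elements are > x.
New sorted list: [-13, -12, -9, 0, 3, 9, 10, 14, 19, 34]
New median = 6

Answer: 6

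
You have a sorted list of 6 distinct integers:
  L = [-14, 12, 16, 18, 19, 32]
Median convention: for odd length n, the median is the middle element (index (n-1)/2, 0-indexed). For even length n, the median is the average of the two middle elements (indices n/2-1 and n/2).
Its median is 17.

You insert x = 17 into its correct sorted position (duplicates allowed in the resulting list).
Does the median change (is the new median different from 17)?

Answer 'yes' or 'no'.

Old median = 17
Insert x = 17
New median = 17
Changed? no

Answer: no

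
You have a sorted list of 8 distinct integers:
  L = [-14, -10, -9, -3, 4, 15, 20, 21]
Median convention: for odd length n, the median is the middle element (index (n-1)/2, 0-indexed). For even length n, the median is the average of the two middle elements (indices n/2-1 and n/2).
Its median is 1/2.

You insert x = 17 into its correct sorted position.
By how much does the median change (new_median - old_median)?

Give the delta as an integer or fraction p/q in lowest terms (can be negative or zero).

Old median = 1/2
After inserting x = 17: new sorted = [-14, -10, -9, -3, 4, 15, 17, 20, 21]
New median = 4
Delta = 4 - 1/2 = 7/2

Answer: 7/2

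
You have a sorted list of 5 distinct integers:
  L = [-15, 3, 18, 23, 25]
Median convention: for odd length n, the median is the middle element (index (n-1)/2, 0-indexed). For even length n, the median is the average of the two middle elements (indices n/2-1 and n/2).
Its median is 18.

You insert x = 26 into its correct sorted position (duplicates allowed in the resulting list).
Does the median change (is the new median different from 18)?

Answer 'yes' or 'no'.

Answer: yes

Derivation:
Old median = 18
Insert x = 26
New median = 41/2
Changed? yes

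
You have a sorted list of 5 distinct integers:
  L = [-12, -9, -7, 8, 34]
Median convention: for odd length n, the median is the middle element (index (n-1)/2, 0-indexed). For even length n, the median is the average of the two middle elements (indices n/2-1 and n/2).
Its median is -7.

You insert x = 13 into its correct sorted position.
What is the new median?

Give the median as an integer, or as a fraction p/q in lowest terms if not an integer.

Answer: 1/2

Derivation:
Old list (sorted, length 5): [-12, -9, -7, 8, 34]
Old median = -7
Insert x = 13
Old length odd (5). Middle was index 2 = -7.
New length even (6). New median = avg of two middle elements.
x = 13: 4 elements are < x, 1 elements are > x.
New sorted list: [-12, -9, -7, 8, 13, 34]
New median = 1/2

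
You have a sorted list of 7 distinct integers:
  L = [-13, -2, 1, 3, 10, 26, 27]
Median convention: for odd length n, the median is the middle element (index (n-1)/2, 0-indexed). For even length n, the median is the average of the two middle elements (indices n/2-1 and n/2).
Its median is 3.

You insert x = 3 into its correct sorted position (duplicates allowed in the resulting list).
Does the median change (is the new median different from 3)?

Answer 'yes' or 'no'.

Old median = 3
Insert x = 3
New median = 3
Changed? no

Answer: no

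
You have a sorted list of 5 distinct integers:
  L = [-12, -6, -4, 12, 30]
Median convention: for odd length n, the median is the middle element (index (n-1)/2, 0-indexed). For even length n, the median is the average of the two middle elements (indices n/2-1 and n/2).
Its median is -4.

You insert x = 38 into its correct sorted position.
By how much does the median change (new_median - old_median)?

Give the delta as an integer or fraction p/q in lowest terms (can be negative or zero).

Old median = -4
After inserting x = 38: new sorted = [-12, -6, -4, 12, 30, 38]
New median = 4
Delta = 4 - -4 = 8

Answer: 8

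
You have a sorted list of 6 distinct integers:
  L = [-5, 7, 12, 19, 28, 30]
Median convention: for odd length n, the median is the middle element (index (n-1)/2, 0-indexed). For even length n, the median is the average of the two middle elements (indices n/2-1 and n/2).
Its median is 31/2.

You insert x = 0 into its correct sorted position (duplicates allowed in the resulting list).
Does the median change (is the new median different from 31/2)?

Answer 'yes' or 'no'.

Old median = 31/2
Insert x = 0
New median = 12
Changed? yes

Answer: yes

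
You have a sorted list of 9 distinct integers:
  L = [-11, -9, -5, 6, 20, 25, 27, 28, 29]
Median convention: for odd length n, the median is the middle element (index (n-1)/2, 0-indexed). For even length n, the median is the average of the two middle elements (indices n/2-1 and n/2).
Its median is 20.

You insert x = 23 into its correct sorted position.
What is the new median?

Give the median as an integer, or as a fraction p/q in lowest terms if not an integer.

Old list (sorted, length 9): [-11, -9, -5, 6, 20, 25, 27, 28, 29]
Old median = 20
Insert x = 23
Old length odd (9). Middle was index 4 = 20.
New length even (10). New median = avg of two middle elements.
x = 23: 5 elements are < x, 4 elements are > x.
New sorted list: [-11, -9, -5, 6, 20, 23, 25, 27, 28, 29]
New median = 43/2

Answer: 43/2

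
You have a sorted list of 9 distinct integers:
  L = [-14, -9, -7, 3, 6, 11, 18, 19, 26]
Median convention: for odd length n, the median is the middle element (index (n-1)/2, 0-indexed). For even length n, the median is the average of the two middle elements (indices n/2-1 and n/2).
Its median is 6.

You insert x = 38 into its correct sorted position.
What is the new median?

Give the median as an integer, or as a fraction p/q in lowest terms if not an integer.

Answer: 17/2

Derivation:
Old list (sorted, length 9): [-14, -9, -7, 3, 6, 11, 18, 19, 26]
Old median = 6
Insert x = 38
Old length odd (9). Middle was index 4 = 6.
New length even (10). New median = avg of two middle elements.
x = 38: 9 elements are < x, 0 elements are > x.
New sorted list: [-14, -9, -7, 3, 6, 11, 18, 19, 26, 38]
New median = 17/2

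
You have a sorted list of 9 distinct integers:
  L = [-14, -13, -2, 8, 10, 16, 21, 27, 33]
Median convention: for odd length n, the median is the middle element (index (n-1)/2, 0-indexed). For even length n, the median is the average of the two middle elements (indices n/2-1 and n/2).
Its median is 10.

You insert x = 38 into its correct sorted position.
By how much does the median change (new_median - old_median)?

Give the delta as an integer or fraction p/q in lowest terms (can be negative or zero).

Old median = 10
After inserting x = 38: new sorted = [-14, -13, -2, 8, 10, 16, 21, 27, 33, 38]
New median = 13
Delta = 13 - 10 = 3

Answer: 3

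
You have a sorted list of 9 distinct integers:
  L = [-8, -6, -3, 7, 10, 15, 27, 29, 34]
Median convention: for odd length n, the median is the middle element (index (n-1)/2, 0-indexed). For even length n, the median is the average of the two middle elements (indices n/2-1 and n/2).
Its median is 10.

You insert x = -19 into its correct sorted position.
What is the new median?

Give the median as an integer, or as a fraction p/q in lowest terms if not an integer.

Answer: 17/2

Derivation:
Old list (sorted, length 9): [-8, -6, -3, 7, 10, 15, 27, 29, 34]
Old median = 10
Insert x = -19
Old length odd (9). Middle was index 4 = 10.
New length even (10). New median = avg of two middle elements.
x = -19: 0 elements are < x, 9 elements are > x.
New sorted list: [-19, -8, -6, -3, 7, 10, 15, 27, 29, 34]
New median = 17/2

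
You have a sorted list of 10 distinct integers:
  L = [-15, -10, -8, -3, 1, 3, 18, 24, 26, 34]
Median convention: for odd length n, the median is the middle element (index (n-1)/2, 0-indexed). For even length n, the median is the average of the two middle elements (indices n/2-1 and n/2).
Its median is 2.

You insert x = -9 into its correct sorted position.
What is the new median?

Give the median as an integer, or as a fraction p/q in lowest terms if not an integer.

Answer: 1

Derivation:
Old list (sorted, length 10): [-15, -10, -8, -3, 1, 3, 18, 24, 26, 34]
Old median = 2
Insert x = -9
Old length even (10). Middle pair: indices 4,5 = 1,3.
New length odd (11). New median = single middle element.
x = -9: 2 elements are < x, 8 elements are > x.
New sorted list: [-15, -10, -9, -8, -3, 1, 3, 18, 24, 26, 34]
New median = 1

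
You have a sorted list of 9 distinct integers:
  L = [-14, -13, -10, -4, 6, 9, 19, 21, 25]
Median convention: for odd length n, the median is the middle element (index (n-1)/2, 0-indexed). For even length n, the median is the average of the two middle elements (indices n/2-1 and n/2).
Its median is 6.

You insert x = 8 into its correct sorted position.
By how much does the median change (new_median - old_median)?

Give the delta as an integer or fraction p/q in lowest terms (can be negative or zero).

Answer: 1

Derivation:
Old median = 6
After inserting x = 8: new sorted = [-14, -13, -10, -4, 6, 8, 9, 19, 21, 25]
New median = 7
Delta = 7 - 6 = 1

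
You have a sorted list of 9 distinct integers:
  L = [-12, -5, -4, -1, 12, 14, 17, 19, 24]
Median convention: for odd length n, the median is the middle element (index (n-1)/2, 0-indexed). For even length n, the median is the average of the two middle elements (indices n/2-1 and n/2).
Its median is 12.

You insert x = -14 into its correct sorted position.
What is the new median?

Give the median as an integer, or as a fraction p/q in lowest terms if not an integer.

Answer: 11/2

Derivation:
Old list (sorted, length 9): [-12, -5, -4, -1, 12, 14, 17, 19, 24]
Old median = 12
Insert x = -14
Old length odd (9). Middle was index 4 = 12.
New length even (10). New median = avg of two middle elements.
x = -14: 0 elements are < x, 9 elements are > x.
New sorted list: [-14, -12, -5, -4, -1, 12, 14, 17, 19, 24]
New median = 11/2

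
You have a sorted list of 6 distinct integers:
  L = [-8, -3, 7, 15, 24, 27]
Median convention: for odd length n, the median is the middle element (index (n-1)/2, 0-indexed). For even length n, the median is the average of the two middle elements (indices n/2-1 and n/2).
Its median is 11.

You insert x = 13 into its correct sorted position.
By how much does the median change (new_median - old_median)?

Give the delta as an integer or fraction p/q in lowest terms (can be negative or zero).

Answer: 2

Derivation:
Old median = 11
After inserting x = 13: new sorted = [-8, -3, 7, 13, 15, 24, 27]
New median = 13
Delta = 13 - 11 = 2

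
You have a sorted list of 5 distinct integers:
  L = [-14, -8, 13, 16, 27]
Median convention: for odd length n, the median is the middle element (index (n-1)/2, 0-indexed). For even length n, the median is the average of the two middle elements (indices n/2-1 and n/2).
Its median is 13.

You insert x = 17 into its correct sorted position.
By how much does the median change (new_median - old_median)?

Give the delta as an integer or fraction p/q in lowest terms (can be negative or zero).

Answer: 3/2

Derivation:
Old median = 13
After inserting x = 17: new sorted = [-14, -8, 13, 16, 17, 27]
New median = 29/2
Delta = 29/2 - 13 = 3/2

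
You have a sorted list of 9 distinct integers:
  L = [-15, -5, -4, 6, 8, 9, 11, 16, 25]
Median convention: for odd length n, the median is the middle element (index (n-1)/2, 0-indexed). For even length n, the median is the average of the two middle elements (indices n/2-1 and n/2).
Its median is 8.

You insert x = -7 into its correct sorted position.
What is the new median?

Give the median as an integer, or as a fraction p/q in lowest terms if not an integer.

Old list (sorted, length 9): [-15, -5, -4, 6, 8, 9, 11, 16, 25]
Old median = 8
Insert x = -7
Old length odd (9). Middle was index 4 = 8.
New length even (10). New median = avg of two middle elements.
x = -7: 1 elements are < x, 8 elements are > x.
New sorted list: [-15, -7, -5, -4, 6, 8, 9, 11, 16, 25]
New median = 7

Answer: 7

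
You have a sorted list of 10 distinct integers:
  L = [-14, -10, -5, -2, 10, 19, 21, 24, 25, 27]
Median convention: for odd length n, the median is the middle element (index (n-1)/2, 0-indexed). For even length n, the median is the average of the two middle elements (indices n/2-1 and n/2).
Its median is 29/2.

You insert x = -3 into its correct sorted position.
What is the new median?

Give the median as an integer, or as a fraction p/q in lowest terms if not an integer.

Answer: 10

Derivation:
Old list (sorted, length 10): [-14, -10, -5, -2, 10, 19, 21, 24, 25, 27]
Old median = 29/2
Insert x = -3
Old length even (10). Middle pair: indices 4,5 = 10,19.
New length odd (11). New median = single middle element.
x = -3: 3 elements are < x, 7 elements are > x.
New sorted list: [-14, -10, -5, -3, -2, 10, 19, 21, 24, 25, 27]
New median = 10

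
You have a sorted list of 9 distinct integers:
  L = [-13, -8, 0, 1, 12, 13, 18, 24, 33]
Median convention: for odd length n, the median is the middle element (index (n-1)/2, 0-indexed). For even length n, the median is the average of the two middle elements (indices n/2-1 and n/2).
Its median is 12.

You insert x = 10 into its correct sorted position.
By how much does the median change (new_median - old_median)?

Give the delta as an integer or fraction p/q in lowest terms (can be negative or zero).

Answer: -1

Derivation:
Old median = 12
After inserting x = 10: new sorted = [-13, -8, 0, 1, 10, 12, 13, 18, 24, 33]
New median = 11
Delta = 11 - 12 = -1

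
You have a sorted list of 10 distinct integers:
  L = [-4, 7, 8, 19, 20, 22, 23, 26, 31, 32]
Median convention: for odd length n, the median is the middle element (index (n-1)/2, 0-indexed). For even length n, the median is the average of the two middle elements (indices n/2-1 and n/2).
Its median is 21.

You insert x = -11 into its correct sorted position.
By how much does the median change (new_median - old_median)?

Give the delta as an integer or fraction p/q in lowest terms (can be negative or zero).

Answer: -1

Derivation:
Old median = 21
After inserting x = -11: new sorted = [-11, -4, 7, 8, 19, 20, 22, 23, 26, 31, 32]
New median = 20
Delta = 20 - 21 = -1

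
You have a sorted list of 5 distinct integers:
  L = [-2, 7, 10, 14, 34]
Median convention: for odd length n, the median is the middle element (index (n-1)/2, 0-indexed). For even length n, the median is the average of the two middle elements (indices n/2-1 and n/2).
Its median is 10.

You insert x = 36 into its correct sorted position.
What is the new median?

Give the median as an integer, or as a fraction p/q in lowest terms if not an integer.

Old list (sorted, length 5): [-2, 7, 10, 14, 34]
Old median = 10
Insert x = 36
Old length odd (5). Middle was index 2 = 10.
New length even (6). New median = avg of two middle elements.
x = 36: 5 elements are < x, 0 elements are > x.
New sorted list: [-2, 7, 10, 14, 34, 36]
New median = 12

Answer: 12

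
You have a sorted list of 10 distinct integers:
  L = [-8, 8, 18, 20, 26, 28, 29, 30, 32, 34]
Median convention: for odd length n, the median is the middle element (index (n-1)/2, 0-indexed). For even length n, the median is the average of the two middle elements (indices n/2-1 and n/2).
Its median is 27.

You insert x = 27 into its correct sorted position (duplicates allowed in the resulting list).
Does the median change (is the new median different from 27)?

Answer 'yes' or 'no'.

Answer: no

Derivation:
Old median = 27
Insert x = 27
New median = 27
Changed? no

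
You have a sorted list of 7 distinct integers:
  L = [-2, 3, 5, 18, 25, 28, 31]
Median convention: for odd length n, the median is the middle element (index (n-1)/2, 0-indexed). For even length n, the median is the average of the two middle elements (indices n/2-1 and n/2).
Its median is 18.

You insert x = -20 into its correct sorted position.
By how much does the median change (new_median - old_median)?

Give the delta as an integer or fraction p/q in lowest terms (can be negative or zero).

Answer: -13/2

Derivation:
Old median = 18
After inserting x = -20: new sorted = [-20, -2, 3, 5, 18, 25, 28, 31]
New median = 23/2
Delta = 23/2 - 18 = -13/2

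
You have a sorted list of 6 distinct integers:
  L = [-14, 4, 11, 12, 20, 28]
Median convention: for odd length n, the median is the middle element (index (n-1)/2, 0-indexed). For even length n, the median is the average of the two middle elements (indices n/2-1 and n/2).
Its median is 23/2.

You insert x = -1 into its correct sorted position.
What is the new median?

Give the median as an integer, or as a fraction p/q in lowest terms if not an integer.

Old list (sorted, length 6): [-14, 4, 11, 12, 20, 28]
Old median = 23/2
Insert x = -1
Old length even (6). Middle pair: indices 2,3 = 11,12.
New length odd (7). New median = single middle element.
x = -1: 1 elements are < x, 5 elements are > x.
New sorted list: [-14, -1, 4, 11, 12, 20, 28]
New median = 11

Answer: 11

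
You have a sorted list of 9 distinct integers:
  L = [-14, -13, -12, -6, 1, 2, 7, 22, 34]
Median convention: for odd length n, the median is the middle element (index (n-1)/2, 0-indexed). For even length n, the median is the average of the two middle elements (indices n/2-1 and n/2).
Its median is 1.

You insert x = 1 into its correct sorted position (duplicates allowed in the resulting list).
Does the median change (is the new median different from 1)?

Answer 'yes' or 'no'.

Old median = 1
Insert x = 1
New median = 1
Changed? no

Answer: no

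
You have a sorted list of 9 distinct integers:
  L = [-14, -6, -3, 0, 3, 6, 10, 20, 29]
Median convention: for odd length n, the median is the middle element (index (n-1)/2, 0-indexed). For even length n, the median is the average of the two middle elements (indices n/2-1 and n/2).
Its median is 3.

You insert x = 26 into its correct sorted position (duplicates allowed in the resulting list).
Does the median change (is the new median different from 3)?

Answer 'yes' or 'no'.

Old median = 3
Insert x = 26
New median = 9/2
Changed? yes

Answer: yes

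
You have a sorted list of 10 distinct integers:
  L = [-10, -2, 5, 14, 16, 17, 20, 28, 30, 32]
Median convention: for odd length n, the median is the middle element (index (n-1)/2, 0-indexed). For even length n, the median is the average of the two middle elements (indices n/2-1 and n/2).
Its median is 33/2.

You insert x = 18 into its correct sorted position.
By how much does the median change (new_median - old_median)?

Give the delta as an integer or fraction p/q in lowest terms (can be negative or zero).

Answer: 1/2

Derivation:
Old median = 33/2
After inserting x = 18: new sorted = [-10, -2, 5, 14, 16, 17, 18, 20, 28, 30, 32]
New median = 17
Delta = 17 - 33/2 = 1/2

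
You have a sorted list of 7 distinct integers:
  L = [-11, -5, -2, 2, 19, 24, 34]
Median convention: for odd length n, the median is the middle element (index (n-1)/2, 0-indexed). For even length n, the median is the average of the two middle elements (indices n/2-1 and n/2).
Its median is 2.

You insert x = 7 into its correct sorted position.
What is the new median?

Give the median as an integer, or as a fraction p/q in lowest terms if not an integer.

Answer: 9/2

Derivation:
Old list (sorted, length 7): [-11, -5, -2, 2, 19, 24, 34]
Old median = 2
Insert x = 7
Old length odd (7). Middle was index 3 = 2.
New length even (8). New median = avg of two middle elements.
x = 7: 4 elements are < x, 3 elements are > x.
New sorted list: [-11, -5, -2, 2, 7, 19, 24, 34]
New median = 9/2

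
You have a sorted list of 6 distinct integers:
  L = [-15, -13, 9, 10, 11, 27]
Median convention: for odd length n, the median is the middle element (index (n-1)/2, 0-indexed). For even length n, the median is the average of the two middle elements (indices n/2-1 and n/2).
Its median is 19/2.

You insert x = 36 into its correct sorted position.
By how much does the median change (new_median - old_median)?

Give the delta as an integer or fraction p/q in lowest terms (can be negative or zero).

Answer: 1/2

Derivation:
Old median = 19/2
After inserting x = 36: new sorted = [-15, -13, 9, 10, 11, 27, 36]
New median = 10
Delta = 10 - 19/2 = 1/2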